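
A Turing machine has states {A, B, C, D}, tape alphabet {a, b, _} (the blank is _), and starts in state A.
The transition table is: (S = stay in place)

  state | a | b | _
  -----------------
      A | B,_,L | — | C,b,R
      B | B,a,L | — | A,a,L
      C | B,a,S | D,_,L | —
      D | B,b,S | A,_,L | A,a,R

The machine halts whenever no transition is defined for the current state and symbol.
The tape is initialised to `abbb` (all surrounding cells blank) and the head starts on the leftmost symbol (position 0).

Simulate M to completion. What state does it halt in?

A | __[a]bbb   read a → write _, move L, go to B
B | _[_]_bbb   read _ → write a, move L, go to A
A | [_]a_bbb   read _ → write b, move R, go to C
C | b[a]_bbb   read a → write a, move S, go to B
B | b[a]_bbb   read a → write a, move L, go to B
B | [b]a_bbb
No transition is defined for (B, b); M halts in state B.

B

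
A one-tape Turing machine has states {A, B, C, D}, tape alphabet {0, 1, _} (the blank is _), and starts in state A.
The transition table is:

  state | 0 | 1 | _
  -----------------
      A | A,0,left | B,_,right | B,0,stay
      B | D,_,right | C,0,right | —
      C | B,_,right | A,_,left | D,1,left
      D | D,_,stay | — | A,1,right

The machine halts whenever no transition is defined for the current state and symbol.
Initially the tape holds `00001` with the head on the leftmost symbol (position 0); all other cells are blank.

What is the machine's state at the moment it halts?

state=A head=0 tape=_[0]0001   (A,0)→(A,0,left)
state=A head=-1 tape=[_]00001   (A,_)→(B,0,stay)
state=B head=-1 tape=[0]00001   (B,0)→(D,_,right)
state=D head=0 tape=_[0]0001   (D,0)→(D,_,stay)
state=D head=0 tape=_[_]0001   (D,_)→(A,1,right)
state=A head=1 tape=_1[0]001   (A,0)→(A,0,left)
state=A head=0 tape=_[1]0001   (A,1)→(B,_,right)
state=B head=1 tape=__[0]001   (B,0)→(D,_,right)
state=D head=2 tape=___[0]01   (D,0)→(D,_,stay)
state=D head=2 tape=___[_]01   (D,_)→(A,1,right)
state=A head=3 tape=___1[0]1   (A,0)→(A,0,left)
state=A head=2 tape=___[1]01   (A,1)→(B,_,right)
state=B head=3 tape=____[0]1   (B,0)→(D,_,right)
state=D head=4 tape=_____[1]
No transition is defined for (D, 1); M halts in state D.

D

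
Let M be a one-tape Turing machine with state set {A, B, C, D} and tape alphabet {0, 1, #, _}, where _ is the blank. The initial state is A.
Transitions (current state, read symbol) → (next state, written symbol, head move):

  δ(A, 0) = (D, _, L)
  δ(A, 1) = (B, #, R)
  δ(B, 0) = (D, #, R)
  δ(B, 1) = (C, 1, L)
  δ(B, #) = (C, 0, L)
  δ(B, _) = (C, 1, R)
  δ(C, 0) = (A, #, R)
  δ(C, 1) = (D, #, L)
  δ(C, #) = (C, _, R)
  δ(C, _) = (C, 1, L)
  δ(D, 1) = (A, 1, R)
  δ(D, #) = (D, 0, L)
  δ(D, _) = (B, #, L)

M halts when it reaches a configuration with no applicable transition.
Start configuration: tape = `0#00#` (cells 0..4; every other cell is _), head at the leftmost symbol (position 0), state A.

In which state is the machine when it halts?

A | ____[0]#00#   read 0 → write _, move L, go to D
D | ___[_]_#00#   read _ → write #, move L, go to B
B | __[_]#_#00#   read _ → write 1, move R, go to C
C | __1[#]_#00#   read # → write _, move R, go to C
C | __1_[_]#00#   read _ → write 1, move L, go to C
C | __1[_]1#00#   read _ → write 1, move L, go to C
C | __[1]11#00#   read 1 → write #, move L, go to D
D | _[_]#11#00#   read _ → write #, move L, go to B
B | [_]##11#00#   read _ → write 1, move R, go to C
C | 1[#]#11#00#   read # → write _, move R, go to C
C | 1_[#]11#00#   read # → write _, move R, go to C
C | 1__[1]1#00#   read 1 → write #, move L, go to D
D | 1_[_]#1#00#   read _ → write #, move L, go to B
B | 1[_]##1#00#   read _ → write 1, move R, go to C
C | 11[#]#1#00#   read # → write _, move R, go to C
C | 11_[#]1#00#   read # → write _, move R, go to C
C | 11__[1]#00#   read 1 → write #, move L, go to D
D | 11_[_]##00#   read _ → write #, move L, go to B
B | 11[_]###00#   read _ → write 1, move R, go to C
C | 111[#]##00#   read # → write _, move R, go to C
C | 111_[#]#00#   read # → write _, move R, go to C
C | 111__[#]00#   read # → write _, move R, go to C
C | 111___[0]0#   read 0 → write #, move R, go to A
A | 111___#[0]#   read 0 → write _, move L, go to D
D | 111___[#]_#   read # → write 0, move L, go to D
D | 111__[_]0_#   read _ → write #, move L, go to B
B | 111_[_]#0_#   read _ → write 1, move R, go to C
C | 111_1[#]0_#   read # → write _, move R, go to C
C | 111_1_[0]_#   read 0 → write #, move R, go to A
A | 111_1_#[_]#
No transition is defined for (A, _); M halts in state A.

A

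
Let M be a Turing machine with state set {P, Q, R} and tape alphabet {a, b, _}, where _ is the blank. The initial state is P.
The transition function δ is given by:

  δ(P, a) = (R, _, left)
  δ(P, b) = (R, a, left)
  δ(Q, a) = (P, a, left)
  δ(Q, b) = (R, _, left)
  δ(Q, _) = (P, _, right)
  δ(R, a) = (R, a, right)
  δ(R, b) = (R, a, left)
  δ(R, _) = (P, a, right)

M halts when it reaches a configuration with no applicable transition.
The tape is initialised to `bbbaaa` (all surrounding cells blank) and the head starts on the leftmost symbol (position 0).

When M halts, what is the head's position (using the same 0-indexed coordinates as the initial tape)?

7

state=P head=0 tape=_[b]bbaaa__   (P,b)→(R,a,left)
state=R head=-1 tape=[_]abbaaa__   (R,_)→(P,a,right)
state=P head=0 tape=a[a]bbaaa__   (P,a)→(R,_,left)
state=R head=-1 tape=[a]_bbaaa__   (R,a)→(R,a,right)
state=R head=0 tape=a[_]bbaaa__   (R,_)→(P,a,right)
state=P head=1 tape=aa[b]baaa__   (P,b)→(R,a,left)
state=R head=0 tape=a[a]abaaa__   (R,a)→(R,a,right)
state=R head=1 tape=aa[a]baaa__   (R,a)→(R,a,right)
state=R head=2 tape=aaa[b]aaa__   (R,b)→(R,a,left)
state=R head=1 tape=aa[a]aaaa__   (R,a)→(R,a,right)
state=R head=2 tape=aaa[a]aaa__   (R,a)→(R,a,right)
state=R head=3 tape=aaaa[a]aa__   (R,a)→(R,a,right)
state=R head=4 tape=aaaaa[a]a__   (R,a)→(R,a,right)
state=R head=5 tape=aaaaaa[a]__   (R,a)→(R,a,right)
state=R head=6 tape=aaaaaaa[_]_   (R,_)→(P,a,right)
state=P head=7 tape=aaaaaaaa[_]
At halt the head is at cell 7.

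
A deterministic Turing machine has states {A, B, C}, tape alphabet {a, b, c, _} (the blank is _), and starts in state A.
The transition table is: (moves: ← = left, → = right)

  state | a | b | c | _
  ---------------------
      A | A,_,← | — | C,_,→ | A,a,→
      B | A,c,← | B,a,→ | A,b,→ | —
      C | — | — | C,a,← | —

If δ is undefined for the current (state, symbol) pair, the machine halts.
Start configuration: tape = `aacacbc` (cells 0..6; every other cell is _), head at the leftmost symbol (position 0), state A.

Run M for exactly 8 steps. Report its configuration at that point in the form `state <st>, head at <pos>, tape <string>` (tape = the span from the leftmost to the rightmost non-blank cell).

state A, head at 0, tape aa__cacbc

state=A head=0 tape=__[a]acacbc   (A,a)→(A,_,←)
state=A head=-1 tape=_[_]_acacbc   (A,_)→(A,a,→)
state=A head=0 tape=_a[_]acacbc   (A,_)→(A,a,→)
state=A head=1 tape=_aa[a]cacbc   (A,a)→(A,_,←)
state=A head=0 tape=_a[a]_cacbc   (A,a)→(A,_,←)
state=A head=-1 tape=_[a]__cacbc   (A,a)→(A,_,←)
state=A head=-2 tape=[_]___cacbc   (A,_)→(A,a,→)
state=A head=-1 tape=a[_]__cacbc   (A,_)→(A,a,→)
state=A head=0 tape=aa[_]_cacbc
After 8 steps: state A, head at 0, tape aa__cacbc.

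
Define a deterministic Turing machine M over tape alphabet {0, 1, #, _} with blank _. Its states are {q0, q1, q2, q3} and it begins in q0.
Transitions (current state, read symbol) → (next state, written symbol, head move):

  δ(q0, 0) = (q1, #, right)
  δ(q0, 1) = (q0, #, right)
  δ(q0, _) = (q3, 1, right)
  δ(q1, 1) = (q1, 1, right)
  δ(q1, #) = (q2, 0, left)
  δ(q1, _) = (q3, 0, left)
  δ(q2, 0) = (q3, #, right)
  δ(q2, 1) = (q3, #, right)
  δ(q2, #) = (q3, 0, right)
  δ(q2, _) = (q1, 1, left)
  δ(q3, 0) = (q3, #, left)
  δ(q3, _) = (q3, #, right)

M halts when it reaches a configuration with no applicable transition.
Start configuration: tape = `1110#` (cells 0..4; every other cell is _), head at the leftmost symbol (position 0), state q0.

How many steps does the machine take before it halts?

q0 | [1]110#   read 1 → write #, move right, go to q0
q0 | #[1]10#   read 1 → write #, move right, go to q0
q0 | ##[1]0#   read 1 → write #, move right, go to q0
q0 | ###[0]#   read 0 → write #, move right, go to q1
q1 | ####[#]   read # → write 0, move left, go to q2
q2 | ###[#]0   read # → write 0, move right, go to q3
q3 | ###0[0]   read 0 → write #, move left, go to q3
q3 | ###[0]#   read 0 → write #, move left, go to q3
q3 | ##[#]##
M halts after 8 transitions.

8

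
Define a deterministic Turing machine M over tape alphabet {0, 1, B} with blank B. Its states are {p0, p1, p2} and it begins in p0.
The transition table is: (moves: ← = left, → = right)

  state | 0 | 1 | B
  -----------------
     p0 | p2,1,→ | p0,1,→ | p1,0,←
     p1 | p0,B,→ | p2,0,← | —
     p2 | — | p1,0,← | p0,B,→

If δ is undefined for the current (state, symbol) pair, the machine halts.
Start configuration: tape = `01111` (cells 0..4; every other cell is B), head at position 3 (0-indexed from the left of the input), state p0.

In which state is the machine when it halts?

state=p0 head=3 tape=011[1]1B   (p0,1)→(p0,1,→)
state=p0 head=4 tape=0111[1]B   (p0,1)→(p0,1,→)
state=p0 head=5 tape=01111[B]   (p0,B)→(p1,0,←)
state=p1 head=4 tape=0111[1]0   (p1,1)→(p2,0,←)
state=p2 head=3 tape=011[1]00   (p2,1)→(p1,0,←)
state=p1 head=2 tape=01[1]000   (p1,1)→(p2,0,←)
state=p2 head=1 tape=0[1]0000   (p2,1)→(p1,0,←)
state=p1 head=0 tape=[0]00000   (p1,0)→(p0,B,→)
state=p0 head=1 tape=B[0]0000   (p0,0)→(p2,1,→)
state=p2 head=2 tape=B1[0]000
No transition is defined for (p2, 0); M halts in state p2.

p2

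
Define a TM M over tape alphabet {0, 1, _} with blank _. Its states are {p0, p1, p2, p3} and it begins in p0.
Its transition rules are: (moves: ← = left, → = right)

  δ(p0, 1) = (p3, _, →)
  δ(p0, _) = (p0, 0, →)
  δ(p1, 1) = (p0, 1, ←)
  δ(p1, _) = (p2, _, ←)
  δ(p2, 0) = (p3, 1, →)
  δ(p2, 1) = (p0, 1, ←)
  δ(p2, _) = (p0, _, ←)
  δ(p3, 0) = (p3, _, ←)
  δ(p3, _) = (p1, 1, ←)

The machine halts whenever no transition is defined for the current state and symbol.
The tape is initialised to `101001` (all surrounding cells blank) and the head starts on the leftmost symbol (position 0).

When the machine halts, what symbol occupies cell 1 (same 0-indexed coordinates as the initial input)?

1

p0 | ___[1]01001   read 1 → write _, move →, go to p3
p3 | ____[0]1001   read 0 → write _, move ←, go to p3
p3 | ___[_]_1001   read _ → write 1, move ←, go to p1
p1 | __[_]1_1001   read _ → write _, move ←, go to p2
p2 | _[_]_1_1001   read _ → write _, move ←, go to p0
p0 | [_]__1_1001   read _ → write 0, move →, go to p0
p0 | 0[_]_1_1001   read _ → write 0, move →, go to p0
p0 | 00[_]1_1001   read _ → write 0, move →, go to p0
p0 | 000[1]_1001   read 1 → write _, move →, go to p3
p3 | 000_[_]1001   read _ → write 1, move ←, go to p1
p1 | 000[_]11001   read _ → write _, move ←, go to p2
p2 | 00[0]_11001   read 0 → write 1, move →, go to p3
p3 | 001[_]11001   read _ → write 1, move ←, go to p1
p1 | 00[1]111001   read 1 → write 1, move ←, go to p0
p0 | 0[0]1111001
Cell 1 holds 1 when M halts.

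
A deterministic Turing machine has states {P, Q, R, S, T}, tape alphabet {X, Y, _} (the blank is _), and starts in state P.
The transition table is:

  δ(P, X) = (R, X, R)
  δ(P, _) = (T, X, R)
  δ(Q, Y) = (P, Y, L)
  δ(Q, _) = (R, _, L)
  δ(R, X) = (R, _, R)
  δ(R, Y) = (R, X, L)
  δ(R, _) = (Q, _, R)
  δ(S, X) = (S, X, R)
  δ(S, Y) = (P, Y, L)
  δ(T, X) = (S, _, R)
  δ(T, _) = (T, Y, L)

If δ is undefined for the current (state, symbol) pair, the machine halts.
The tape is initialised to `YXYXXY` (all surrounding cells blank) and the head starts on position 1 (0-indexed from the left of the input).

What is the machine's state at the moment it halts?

Q

state=P head=1 tape=Y[X]YXXY   (P,X)→(R,X,R)
state=R head=2 tape=YX[Y]XXY   (R,Y)→(R,X,L)
state=R head=1 tape=Y[X]XXXY   (R,X)→(R,_,R)
state=R head=2 tape=Y_[X]XXY   (R,X)→(R,_,R)
state=R head=3 tape=Y__[X]XY   (R,X)→(R,_,R)
state=R head=4 tape=Y___[X]Y   (R,X)→(R,_,R)
state=R head=5 tape=Y____[Y]   (R,Y)→(R,X,L)
state=R head=4 tape=Y___[_]X   (R,_)→(Q,_,R)
state=Q head=5 tape=Y____[X]
No transition is defined for (Q, X); M halts in state Q.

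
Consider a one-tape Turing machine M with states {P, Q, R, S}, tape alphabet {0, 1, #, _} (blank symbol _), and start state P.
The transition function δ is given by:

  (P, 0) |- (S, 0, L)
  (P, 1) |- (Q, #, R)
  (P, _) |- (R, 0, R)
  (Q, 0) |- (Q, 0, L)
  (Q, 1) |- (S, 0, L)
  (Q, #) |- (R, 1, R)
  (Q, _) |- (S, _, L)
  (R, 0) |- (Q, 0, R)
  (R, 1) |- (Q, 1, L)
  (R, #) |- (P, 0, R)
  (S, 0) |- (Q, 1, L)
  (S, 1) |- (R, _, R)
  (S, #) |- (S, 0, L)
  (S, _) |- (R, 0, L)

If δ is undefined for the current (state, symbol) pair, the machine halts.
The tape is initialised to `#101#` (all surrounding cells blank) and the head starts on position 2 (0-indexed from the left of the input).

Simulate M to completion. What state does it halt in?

R

state=P head=2 tape=__#1[0]1#   (P,0)→(S,0,L)
state=S head=1 tape=__#[1]01#   (S,1)→(R,_,R)
state=R head=2 tape=__#_[0]1#   (R,0)→(Q,0,R)
state=Q head=3 tape=__#_0[1]#   (Q,1)→(S,0,L)
state=S head=2 tape=__#_[0]0#   (S,0)→(Q,1,L)
state=Q head=1 tape=__#[_]10#   (Q,_)→(S,_,L)
state=S head=0 tape=__[#]_10#   (S,#)→(S,0,L)
state=S head=-1 tape=_[_]0_10#   (S,_)→(R,0,L)
state=R head=-2 tape=[_]00_10#
No transition is defined for (R, _); M halts in state R.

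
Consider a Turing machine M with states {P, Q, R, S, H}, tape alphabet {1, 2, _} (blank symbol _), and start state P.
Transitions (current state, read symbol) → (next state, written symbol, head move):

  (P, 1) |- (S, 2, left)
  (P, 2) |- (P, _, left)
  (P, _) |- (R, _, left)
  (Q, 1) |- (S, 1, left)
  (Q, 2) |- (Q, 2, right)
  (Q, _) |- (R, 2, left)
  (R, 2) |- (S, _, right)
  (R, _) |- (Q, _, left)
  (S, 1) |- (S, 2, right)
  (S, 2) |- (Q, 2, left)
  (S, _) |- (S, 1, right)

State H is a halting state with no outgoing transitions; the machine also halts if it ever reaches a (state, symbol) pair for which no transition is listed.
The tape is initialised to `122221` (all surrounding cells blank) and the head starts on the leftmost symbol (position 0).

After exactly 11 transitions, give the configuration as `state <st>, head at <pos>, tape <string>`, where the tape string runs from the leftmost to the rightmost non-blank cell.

state=P head=0 tape=__[1]22221   (P,1)→(S,2,left)
state=S head=-1 tape=_[_]222221   (S,_)→(S,1,right)
state=S head=0 tape=_1[2]22221   (S,2)→(Q,2,left)
state=Q head=-1 tape=_[1]222221   (Q,1)→(S,1,left)
state=S head=-2 tape=[_]1222221   (S,_)→(S,1,right)
state=S head=-1 tape=1[1]222221   (S,1)→(S,2,right)
state=S head=0 tape=12[2]22221   (S,2)→(Q,2,left)
state=Q head=-1 tape=1[2]222221   (Q,2)→(Q,2,right)
state=Q head=0 tape=12[2]22221   (Q,2)→(Q,2,right)
state=Q head=1 tape=122[2]2221   (Q,2)→(Q,2,right)
state=Q head=2 tape=1222[2]221   (Q,2)→(Q,2,right)
state=Q head=3 tape=12222[2]21
After 11 steps: state Q, head at 3, tape 12222221.

state Q, head at 3, tape 12222221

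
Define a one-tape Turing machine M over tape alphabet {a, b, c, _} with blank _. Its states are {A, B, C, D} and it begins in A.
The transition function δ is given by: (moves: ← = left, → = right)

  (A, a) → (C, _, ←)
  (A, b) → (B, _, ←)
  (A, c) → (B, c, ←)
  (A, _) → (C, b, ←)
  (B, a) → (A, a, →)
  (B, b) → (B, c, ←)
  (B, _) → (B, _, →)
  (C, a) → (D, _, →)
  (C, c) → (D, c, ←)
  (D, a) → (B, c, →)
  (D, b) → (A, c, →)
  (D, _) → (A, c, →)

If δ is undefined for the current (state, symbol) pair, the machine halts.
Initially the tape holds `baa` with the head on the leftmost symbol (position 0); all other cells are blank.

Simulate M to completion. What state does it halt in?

B

state=A head=0 tape=_[b]aa_   (A,b)→(B,_,←)
state=B head=-1 tape=[_]_aa_   (B,_)→(B,_,→)
state=B head=0 tape=_[_]aa_   (B,_)→(B,_,→)
state=B head=1 tape=__[a]a_   (B,a)→(A,a,→)
state=A head=2 tape=__a[a]_   (A,a)→(C,_,←)
state=C head=1 tape=__[a]__   (C,a)→(D,_,→)
state=D head=2 tape=___[_]_   (D,_)→(A,c,→)
state=A head=3 tape=___c[_]   (A,_)→(C,b,←)
state=C head=2 tape=___[c]b   (C,c)→(D,c,←)
state=D head=1 tape=__[_]cb   (D,_)→(A,c,→)
state=A head=2 tape=__c[c]b   (A,c)→(B,c,←)
state=B head=1 tape=__[c]cb
No transition is defined for (B, c); M halts in state B.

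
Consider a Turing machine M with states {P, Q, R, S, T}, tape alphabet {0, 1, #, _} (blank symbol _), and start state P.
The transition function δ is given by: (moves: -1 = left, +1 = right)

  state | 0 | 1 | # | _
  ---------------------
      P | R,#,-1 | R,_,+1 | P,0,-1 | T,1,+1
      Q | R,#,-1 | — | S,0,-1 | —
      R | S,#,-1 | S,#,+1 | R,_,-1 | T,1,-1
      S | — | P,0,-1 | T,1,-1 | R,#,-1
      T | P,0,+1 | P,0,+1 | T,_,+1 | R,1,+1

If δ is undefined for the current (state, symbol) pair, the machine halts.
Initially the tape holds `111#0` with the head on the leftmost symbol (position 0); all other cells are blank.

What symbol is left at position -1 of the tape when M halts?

P | ___[1]11#0   read 1 → write _, move +1, go to R
R | ____[1]1#0   read 1 → write #, move +1, go to S
S | ____#[1]#0   read 1 → write 0, move -1, go to P
P | ____[#]0#0   read # → write 0, move -1, go to P
P | ___[_]00#0   read _ → write 1, move +1, go to T
T | ___1[0]0#0   read 0 → write 0, move +1, go to P
P | ___10[0]#0   read 0 → write #, move -1, go to R
R | ___1[0]##0   read 0 → write #, move -1, go to S
S | ___[1]###0   read 1 → write 0, move -1, go to P
P | __[_]0###0   read _ → write 1, move +1, go to T
T | __1[0]###0   read 0 → write 0, move +1, go to P
P | __10[#]##0   read # → write 0, move -1, go to P
P | __1[0]0##0   read 0 → write #, move -1, go to R
R | __[1]#0##0   read 1 → write #, move +1, go to S
S | __#[#]0##0   read # → write 1, move -1, go to T
T | __[#]10##0   read # → write _, move +1, go to T
T | ___[1]0##0   read 1 → write 0, move +1, go to P
P | ___0[0]##0   read 0 → write #, move -1, go to R
R | ___[0]###0   read 0 → write #, move -1, go to S
S | __[_]####0   read _ → write #, move -1, go to R
R | _[_]#####0   read _ → write 1, move -1, go to T
T | [_]1#####0   read _ → write 1, move +1, go to R
R | 1[1]#####0   read 1 → write #, move +1, go to S
S | 1#[#]####0   read # → write 1, move -1, go to T
T | 1[#]1####0   read # → write _, move +1, go to T
T | 1_[1]####0   read 1 → write 0, move +1, go to P
P | 1_0[#]###0   read # → write 0, move -1, go to P
P | 1_[0]0###0   read 0 → write #, move -1, go to R
R | 1[_]#0###0   read _ → write 1, move -1, go to T
T | [1]1#0###0   read 1 → write 0, move +1, go to P
P | 0[1]#0###0   read 1 → write _, move +1, go to R
R | 0_[#]0###0   read # → write _, move -1, go to R
R | 0[_]_0###0   read _ → write 1, move -1, go to T
T | [0]1_0###0   read 0 → write 0, move +1, go to P
P | 0[1]_0###0   read 1 → write _, move +1, go to R
R | 0_[_]0###0   read _ → write 1, move -1, go to T
T | 0[_]10###0   read _ → write 1, move +1, go to R
R | 01[1]0###0   read 1 → write #, move +1, go to S
S | 01#[0]###0
Cell -1 holds # when M halts.

#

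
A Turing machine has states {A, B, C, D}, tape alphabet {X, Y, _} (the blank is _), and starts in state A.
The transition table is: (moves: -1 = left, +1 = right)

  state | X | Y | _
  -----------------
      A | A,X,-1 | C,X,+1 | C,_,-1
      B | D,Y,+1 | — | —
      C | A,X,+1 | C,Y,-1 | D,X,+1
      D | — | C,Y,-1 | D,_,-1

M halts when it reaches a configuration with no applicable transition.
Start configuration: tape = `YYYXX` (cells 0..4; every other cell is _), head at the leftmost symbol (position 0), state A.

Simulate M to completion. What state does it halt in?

state=A head=0 tape=__[Y]YYXX   (A,Y)→(C,X,+1)
state=C head=1 tape=__X[Y]YXX   (C,Y)→(C,Y,-1)
state=C head=0 tape=__[X]YYXX   (C,X)→(A,X,+1)
state=A head=1 tape=__X[Y]YXX   (A,Y)→(C,X,+1)
state=C head=2 tape=__XX[Y]XX   (C,Y)→(C,Y,-1)
state=C head=1 tape=__X[X]YXX   (C,X)→(A,X,+1)
state=A head=2 tape=__XX[Y]XX   (A,Y)→(C,X,+1)
state=C head=3 tape=__XXX[X]X   (C,X)→(A,X,+1)
state=A head=4 tape=__XXXX[X]   (A,X)→(A,X,-1)
state=A head=3 tape=__XXX[X]X   (A,X)→(A,X,-1)
state=A head=2 tape=__XX[X]XX   (A,X)→(A,X,-1)
state=A head=1 tape=__X[X]XXX   (A,X)→(A,X,-1)
state=A head=0 tape=__[X]XXXX   (A,X)→(A,X,-1)
state=A head=-1 tape=_[_]XXXXX   (A,_)→(C,_,-1)
state=C head=-2 tape=[_]_XXXXX   (C,_)→(D,X,+1)
state=D head=-1 tape=X[_]XXXXX   (D,_)→(D,_,-1)
state=D head=-2 tape=[X]_XXXXX
No transition is defined for (D, X); M halts in state D.

D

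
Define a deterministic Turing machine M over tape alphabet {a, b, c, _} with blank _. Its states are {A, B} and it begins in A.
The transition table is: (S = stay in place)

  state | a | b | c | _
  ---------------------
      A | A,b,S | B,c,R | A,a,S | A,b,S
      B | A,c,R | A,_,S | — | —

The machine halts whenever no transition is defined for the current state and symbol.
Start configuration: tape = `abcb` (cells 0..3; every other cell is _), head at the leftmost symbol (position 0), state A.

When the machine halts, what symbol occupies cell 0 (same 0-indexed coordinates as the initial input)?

state=A head=0 tape=[a]bcb   (A,a)→(A,b,S)
state=A head=0 tape=[b]bcb   (A,b)→(B,c,R)
state=B head=1 tape=c[b]cb   (B,b)→(A,_,S)
state=A head=1 tape=c[_]cb   (A,_)→(A,b,S)
state=A head=1 tape=c[b]cb   (A,b)→(B,c,R)
state=B head=2 tape=cc[c]b
Cell 0 holds c when M halts.

c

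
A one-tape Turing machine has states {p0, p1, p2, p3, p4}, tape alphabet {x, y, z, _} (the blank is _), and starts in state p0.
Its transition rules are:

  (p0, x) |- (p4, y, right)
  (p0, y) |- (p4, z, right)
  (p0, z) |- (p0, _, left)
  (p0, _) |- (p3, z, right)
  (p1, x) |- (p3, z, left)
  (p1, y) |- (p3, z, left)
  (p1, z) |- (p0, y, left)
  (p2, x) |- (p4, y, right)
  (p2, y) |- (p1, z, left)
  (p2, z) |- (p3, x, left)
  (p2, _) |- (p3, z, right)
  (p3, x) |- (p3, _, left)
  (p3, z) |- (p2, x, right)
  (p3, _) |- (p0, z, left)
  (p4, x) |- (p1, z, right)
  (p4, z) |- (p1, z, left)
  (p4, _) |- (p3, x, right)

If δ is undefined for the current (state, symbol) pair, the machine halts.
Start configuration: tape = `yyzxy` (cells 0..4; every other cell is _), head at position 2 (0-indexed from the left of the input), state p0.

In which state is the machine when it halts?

p3

state=p0 head=2 tape=yy[z]xy   (p0,z)→(p0,_,left)
state=p0 head=1 tape=y[y]_xy   (p0,y)→(p4,z,right)
state=p4 head=2 tape=yz[_]xy   (p4,_)→(p3,x,right)
state=p3 head=3 tape=yzx[x]y   (p3,x)→(p3,_,left)
state=p3 head=2 tape=yz[x]_y   (p3,x)→(p3,_,left)
state=p3 head=1 tape=y[z]__y   (p3,z)→(p2,x,right)
state=p2 head=2 tape=yx[_]_y   (p2,_)→(p3,z,right)
state=p3 head=3 tape=yxz[_]y   (p3,_)→(p0,z,left)
state=p0 head=2 tape=yx[z]zy   (p0,z)→(p0,_,left)
state=p0 head=1 tape=y[x]_zy   (p0,x)→(p4,y,right)
state=p4 head=2 tape=yy[_]zy   (p4,_)→(p3,x,right)
state=p3 head=3 tape=yyx[z]y   (p3,z)→(p2,x,right)
state=p2 head=4 tape=yyxx[y]   (p2,y)→(p1,z,left)
state=p1 head=3 tape=yyx[x]z   (p1,x)→(p3,z,left)
state=p3 head=2 tape=yy[x]zz   (p3,x)→(p3,_,left)
state=p3 head=1 tape=y[y]_zz
No transition is defined for (p3, y); M halts in state p3.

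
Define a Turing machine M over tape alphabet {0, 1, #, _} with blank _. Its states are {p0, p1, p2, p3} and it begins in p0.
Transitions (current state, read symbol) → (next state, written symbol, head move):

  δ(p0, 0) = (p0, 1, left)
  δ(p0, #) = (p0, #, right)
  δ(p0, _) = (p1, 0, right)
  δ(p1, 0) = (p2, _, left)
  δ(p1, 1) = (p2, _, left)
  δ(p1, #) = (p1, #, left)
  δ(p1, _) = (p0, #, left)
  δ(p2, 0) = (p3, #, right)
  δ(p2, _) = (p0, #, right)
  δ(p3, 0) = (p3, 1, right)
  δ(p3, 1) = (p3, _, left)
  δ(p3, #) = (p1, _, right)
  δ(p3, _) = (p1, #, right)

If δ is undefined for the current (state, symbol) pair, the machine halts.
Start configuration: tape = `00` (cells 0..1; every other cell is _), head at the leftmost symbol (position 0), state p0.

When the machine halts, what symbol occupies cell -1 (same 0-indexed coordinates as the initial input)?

#

p0 | _[0]0   read 0 → write 1, move left, go to p0
p0 | [_]10   read _ → write 0, move right, go to p1
p1 | 0[1]0   read 1 → write _, move left, go to p2
p2 | [0]_0   read 0 → write #, move right, go to p3
p3 | #[_]0   read _ → write #, move right, go to p1
p1 | ##[0]   read 0 → write _, move left, go to p2
p2 | #[#]_
Cell -1 holds # when M halts.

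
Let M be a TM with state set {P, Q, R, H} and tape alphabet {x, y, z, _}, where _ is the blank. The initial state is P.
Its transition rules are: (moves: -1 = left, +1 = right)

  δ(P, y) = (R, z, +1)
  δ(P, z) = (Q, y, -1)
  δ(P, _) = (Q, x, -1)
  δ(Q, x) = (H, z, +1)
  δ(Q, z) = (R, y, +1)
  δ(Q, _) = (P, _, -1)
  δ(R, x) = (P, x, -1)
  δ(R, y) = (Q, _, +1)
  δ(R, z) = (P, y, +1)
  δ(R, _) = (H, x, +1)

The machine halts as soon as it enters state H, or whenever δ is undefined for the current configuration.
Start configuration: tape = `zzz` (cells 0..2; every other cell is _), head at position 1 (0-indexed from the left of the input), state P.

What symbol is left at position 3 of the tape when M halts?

state=P head=1 tape=z[z]z__   (P,z)→(Q,y,-1)
state=Q head=0 tape=[z]yz__   (Q,z)→(R,y,+1)
state=R head=1 tape=y[y]z__   (R,y)→(Q,_,+1)
state=Q head=2 tape=y_[z]__   (Q,z)→(R,y,+1)
state=R head=3 tape=y_y[_]_   (R,_)→(H,x,+1)
state=H head=4 tape=y_yx[_]
Cell 3 holds x when M halts.

x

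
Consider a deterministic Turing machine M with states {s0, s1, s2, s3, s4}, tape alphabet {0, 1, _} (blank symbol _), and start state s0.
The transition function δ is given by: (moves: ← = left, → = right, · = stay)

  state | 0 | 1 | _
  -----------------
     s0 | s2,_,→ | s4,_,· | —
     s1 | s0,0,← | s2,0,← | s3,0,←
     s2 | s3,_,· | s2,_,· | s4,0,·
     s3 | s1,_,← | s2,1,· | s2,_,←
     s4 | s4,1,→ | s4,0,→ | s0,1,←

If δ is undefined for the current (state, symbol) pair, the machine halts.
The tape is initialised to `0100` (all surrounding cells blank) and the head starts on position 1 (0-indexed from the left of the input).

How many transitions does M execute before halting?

state=s0 head=1 tape=0[1]00_   (s0,1)→(s4,_,·)
state=s4 head=1 tape=0[_]00_   (s4,_)→(s0,1,←)
state=s0 head=0 tape=[0]100_   (s0,0)→(s2,_,→)
state=s2 head=1 tape=_[1]00_   (s2,1)→(s2,_,·)
state=s2 head=1 tape=_[_]00_   (s2,_)→(s4,0,·)
state=s4 head=1 tape=_[0]00_   (s4,0)→(s4,1,→)
state=s4 head=2 tape=_1[0]0_   (s4,0)→(s4,1,→)
state=s4 head=3 tape=_11[0]_   (s4,0)→(s4,1,→)
state=s4 head=4 tape=_111[_]   (s4,_)→(s0,1,←)
state=s0 head=3 tape=_11[1]1   (s0,1)→(s4,_,·)
state=s4 head=3 tape=_11[_]1   (s4,_)→(s0,1,←)
state=s0 head=2 tape=_1[1]11   (s0,1)→(s4,_,·)
state=s4 head=2 tape=_1[_]11   (s4,_)→(s0,1,←)
state=s0 head=1 tape=_[1]111   (s0,1)→(s4,_,·)
state=s4 head=1 tape=_[_]111   (s4,_)→(s0,1,←)
state=s0 head=0 tape=[_]1111
M halts after 15 transitions.

15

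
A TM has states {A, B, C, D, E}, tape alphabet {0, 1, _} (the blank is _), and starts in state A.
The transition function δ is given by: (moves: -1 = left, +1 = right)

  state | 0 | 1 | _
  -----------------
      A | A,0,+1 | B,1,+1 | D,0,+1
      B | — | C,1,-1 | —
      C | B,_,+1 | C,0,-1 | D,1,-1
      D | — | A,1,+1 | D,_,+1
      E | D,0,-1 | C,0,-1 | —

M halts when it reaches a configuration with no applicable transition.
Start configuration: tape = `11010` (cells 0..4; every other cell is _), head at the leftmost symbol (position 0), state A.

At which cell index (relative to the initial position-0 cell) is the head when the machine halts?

A | __[1]1010   read 1 → write 1, move +1, go to B
B | __1[1]010   read 1 → write 1, move -1, go to C
C | __[1]1010   read 1 → write 0, move -1, go to C
C | _[_]01010   read _ → write 1, move -1, go to D
D | [_]101010   read _ → write _, move +1, go to D
D | _[1]01010   read 1 → write 1, move +1, go to A
A | _1[0]1010   read 0 → write 0, move +1, go to A
A | _10[1]010   read 1 → write 1, move +1, go to B
B | _101[0]10
At halt the head is at cell 2.

2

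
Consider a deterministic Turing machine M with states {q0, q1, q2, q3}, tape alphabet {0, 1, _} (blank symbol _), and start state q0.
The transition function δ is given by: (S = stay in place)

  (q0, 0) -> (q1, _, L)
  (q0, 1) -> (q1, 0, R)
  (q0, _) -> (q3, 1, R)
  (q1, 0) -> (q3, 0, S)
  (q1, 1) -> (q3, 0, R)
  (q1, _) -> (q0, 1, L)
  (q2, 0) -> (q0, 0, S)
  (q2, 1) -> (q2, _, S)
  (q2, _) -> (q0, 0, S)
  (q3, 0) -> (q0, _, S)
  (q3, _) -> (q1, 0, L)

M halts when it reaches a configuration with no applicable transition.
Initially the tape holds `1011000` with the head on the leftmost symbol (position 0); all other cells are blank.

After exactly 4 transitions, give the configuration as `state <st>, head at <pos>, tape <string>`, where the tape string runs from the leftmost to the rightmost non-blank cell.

q0 | [1]011000   read 1 → write 0, move R, go to q1
q1 | 0[0]11000   read 0 → write 0, move S, go to q3
q3 | 0[0]11000   read 0 → write _, move S, go to q0
q0 | 0[_]11000   read _ → write 1, move R, go to q3
q3 | 01[1]1000
After 4 steps: state q3, head at 2, tape 0111000.

state q3, head at 2, tape 0111000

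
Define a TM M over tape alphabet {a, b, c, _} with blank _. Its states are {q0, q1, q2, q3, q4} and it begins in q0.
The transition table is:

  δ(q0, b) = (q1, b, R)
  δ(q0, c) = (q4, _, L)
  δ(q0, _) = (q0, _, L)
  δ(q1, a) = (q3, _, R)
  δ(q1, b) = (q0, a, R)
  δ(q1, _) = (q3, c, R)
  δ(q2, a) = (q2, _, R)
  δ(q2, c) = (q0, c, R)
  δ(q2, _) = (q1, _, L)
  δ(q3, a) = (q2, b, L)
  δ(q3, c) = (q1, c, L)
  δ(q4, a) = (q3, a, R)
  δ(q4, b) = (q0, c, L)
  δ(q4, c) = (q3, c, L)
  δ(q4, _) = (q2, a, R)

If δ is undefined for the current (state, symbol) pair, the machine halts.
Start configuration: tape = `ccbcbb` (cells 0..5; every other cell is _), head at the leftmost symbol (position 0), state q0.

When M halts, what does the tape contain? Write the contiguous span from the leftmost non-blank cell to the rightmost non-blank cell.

state=q0 head=0 tape=_[c]cbcbb   (q0,c)→(q4,_,L)
state=q4 head=-1 tape=[_]_cbcbb   (q4,_)→(q2,a,R)
state=q2 head=0 tape=a[_]cbcbb   (q2,_)→(q1,_,L)
state=q1 head=-1 tape=[a]_cbcbb   (q1,a)→(q3,_,R)
state=q3 head=0 tape=_[_]cbcbb
The non-blank tape span at halt is cbcbb.

cbcbb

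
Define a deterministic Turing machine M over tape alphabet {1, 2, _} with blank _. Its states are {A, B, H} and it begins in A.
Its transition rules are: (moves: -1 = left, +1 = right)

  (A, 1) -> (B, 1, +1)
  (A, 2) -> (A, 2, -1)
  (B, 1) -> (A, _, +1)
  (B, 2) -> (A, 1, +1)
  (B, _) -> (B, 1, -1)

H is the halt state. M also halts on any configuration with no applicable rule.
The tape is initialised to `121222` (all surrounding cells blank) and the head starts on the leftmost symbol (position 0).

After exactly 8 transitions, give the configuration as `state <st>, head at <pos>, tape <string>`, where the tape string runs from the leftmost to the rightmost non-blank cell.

state=A head=0 tape=[1]21222   (A,1)→(B,1,+1)
state=B head=1 tape=1[2]1222   (B,2)→(A,1,+1)
state=A head=2 tape=11[1]222   (A,1)→(B,1,+1)
state=B head=3 tape=111[2]22   (B,2)→(A,1,+1)
state=A head=4 tape=1111[2]2   (A,2)→(A,2,-1)
state=A head=3 tape=111[1]22   (A,1)→(B,1,+1)
state=B head=4 tape=1111[2]2   (B,2)→(A,1,+1)
state=A head=5 tape=11111[2]   (A,2)→(A,2,-1)
state=A head=4 tape=1111[1]2
After 8 steps: state A, head at 4, tape 111112.

state A, head at 4, tape 111112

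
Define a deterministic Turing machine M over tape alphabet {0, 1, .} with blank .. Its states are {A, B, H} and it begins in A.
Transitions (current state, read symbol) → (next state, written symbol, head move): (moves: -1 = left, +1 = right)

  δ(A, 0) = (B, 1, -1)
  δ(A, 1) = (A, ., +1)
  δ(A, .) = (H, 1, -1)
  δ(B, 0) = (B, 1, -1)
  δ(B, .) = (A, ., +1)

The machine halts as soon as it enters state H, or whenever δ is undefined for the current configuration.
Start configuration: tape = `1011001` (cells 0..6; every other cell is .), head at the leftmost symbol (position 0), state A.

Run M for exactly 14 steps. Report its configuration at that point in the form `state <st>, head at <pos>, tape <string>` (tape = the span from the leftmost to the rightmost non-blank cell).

state H, head at 6, tape 1

A | [1]011001.   read 1 → write ., move +1, go to A
A | .[0]11001.   read 0 → write 1, move -1, go to B
B | [.]111001.   read . → write ., move +1, go to A
A | .[1]11001.   read 1 → write ., move +1, go to A
A | ..[1]1001.   read 1 → write ., move +1, go to A
A | ...[1]001.   read 1 → write ., move +1, go to A
A | ....[0]01.   read 0 → write 1, move -1, go to B
B | ...[.]101.   read . → write ., move +1, go to A
A | ....[1]01.   read 1 → write ., move +1, go to A
A | .....[0]1.   read 0 → write 1, move -1, go to B
B | ....[.]11.   read . → write ., move +1, go to A
A | .....[1]1.   read 1 → write ., move +1, go to A
A | ......[1].   read 1 → write ., move +1, go to A
A | .......[.]   read . → write 1, move -1, go to H
H | ......[.]1
After 14 steps: state H, head at 6, tape 1.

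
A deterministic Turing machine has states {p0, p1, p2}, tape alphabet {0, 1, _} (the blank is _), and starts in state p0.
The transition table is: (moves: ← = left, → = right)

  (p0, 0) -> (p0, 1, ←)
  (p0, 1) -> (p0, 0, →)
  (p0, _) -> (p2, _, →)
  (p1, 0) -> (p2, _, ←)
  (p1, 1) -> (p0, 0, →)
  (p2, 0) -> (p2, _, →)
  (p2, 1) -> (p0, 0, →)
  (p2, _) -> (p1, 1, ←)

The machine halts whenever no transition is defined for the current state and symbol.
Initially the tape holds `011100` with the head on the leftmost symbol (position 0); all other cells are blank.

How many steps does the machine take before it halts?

32

state=p0 head=0 tape=_[0]11100__   (p0,0)→(p0,1,←)
state=p0 head=-1 tape=[_]111100__   (p0,_)→(p2,_,→)
state=p2 head=0 tape=_[1]11100__   (p2,1)→(p0,0,→)
state=p0 head=1 tape=_0[1]1100__   (p0,1)→(p0,0,→)
state=p0 head=2 tape=_00[1]100__   (p0,1)→(p0,0,→)
state=p0 head=3 tape=_000[1]00__   (p0,1)→(p0,0,→)
state=p0 head=4 tape=_0000[0]0__   (p0,0)→(p0,1,←)
state=p0 head=3 tape=_000[0]10__   (p0,0)→(p0,1,←)
state=p0 head=2 tape=_00[0]110__   (p0,0)→(p0,1,←)
state=p0 head=1 tape=_0[0]1110__   (p0,0)→(p0,1,←)
state=p0 head=0 tape=_[0]11110__   (p0,0)→(p0,1,←)
state=p0 head=-1 tape=[_]111110__   (p0,_)→(p2,_,→)
state=p2 head=0 tape=_[1]11110__   (p2,1)→(p0,0,→)
state=p0 head=1 tape=_0[1]1110__   (p0,1)→(p0,0,→)
state=p0 head=2 tape=_00[1]110__   (p0,1)→(p0,0,→)
state=p0 head=3 tape=_000[1]10__   (p0,1)→(p0,0,→)
state=p0 head=4 tape=_0000[1]0__   (p0,1)→(p0,0,→)
state=p0 head=5 tape=_00000[0]__   (p0,0)→(p0,1,←)
state=p0 head=4 tape=_0000[0]1__   (p0,0)→(p0,1,←)
state=p0 head=3 tape=_000[0]11__   (p0,0)→(p0,1,←)
state=p0 head=2 tape=_00[0]111__   (p0,0)→(p0,1,←)
state=p0 head=1 tape=_0[0]1111__   (p0,0)→(p0,1,←)
state=p0 head=0 tape=_[0]11111__   (p0,0)→(p0,1,←)
state=p0 head=-1 tape=[_]111111__   (p0,_)→(p2,_,→)
state=p2 head=0 tape=_[1]11111__   (p2,1)→(p0,0,→)
state=p0 head=1 tape=_0[1]1111__   (p0,1)→(p0,0,→)
state=p0 head=2 tape=_00[1]111__   (p0,1)→(p0,0,→)
state=p0 head=3 tape=_000[1]11__   (p0,1)→(p0,0,→)
state=p0 head=4 tape=_0000[1]1__   (p0,1)→(p0,0,→)
state=p0 head=5 tape=_00000[1]__   (p0,1)→(p0,0,→)
state=p0 head=6 tape=_000000[_]_   (p0,_)→(p2,_,→)
state=p2 head=7 tape=_000000_[_]   (p2,_)→(p1,1,←)
state=p1 head=6 tape=_000000[_]1
M halts after 32 transitions.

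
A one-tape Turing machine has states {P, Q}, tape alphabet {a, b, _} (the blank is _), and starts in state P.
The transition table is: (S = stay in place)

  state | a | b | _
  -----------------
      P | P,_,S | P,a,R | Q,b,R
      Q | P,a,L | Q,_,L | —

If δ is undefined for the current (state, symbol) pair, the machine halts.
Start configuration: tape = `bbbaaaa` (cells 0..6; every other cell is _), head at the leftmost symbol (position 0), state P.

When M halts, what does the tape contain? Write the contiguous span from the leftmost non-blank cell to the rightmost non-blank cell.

aaaaaab

P | [b]bbaaaa_   read b → write a, move R, go to P
P | a[b]baaaa_   read b → write a, move R, go to P
P | aa[b]aaaa_   read b → write a, move R, go to P
P | aaa[a]aaa_   read a → write _, move S, go to P
P | aaa[_]aaa_   read _ → write b, move R, go to Q
Q | aaab[a]aa_   read a → write a, move L, go to P
P | aaa[b]aaa_   read b → write a, move R, go to P
P | aaaa[a]aa_   read a → write _, move S, go to P
P | aaaa[_]aa_   read _ → write b, move R, go to Q
Q | aaaab[a]a_   read a → write a, move L, go to P
P | aaaa[b]aa_   read b → write a, move R, go to P
P | aaaaa[a]a_   read a → write _, move S, go to P
P | aaaaa[_]a_   read _ → write b, move R, go to Q
Q | aaaaab[a]_   read a → write a, move L, go to P
P | aaaaa[b]a_   read b → write a, move R, go to P
P | aaaaaa[a]_   read a → write _, move S, go to P
P | aaaaaa[_]_   read _ → write b, move R, go to Q
Q | aaaaaab[_]
The non-blank tape span at halt is aaaaaab.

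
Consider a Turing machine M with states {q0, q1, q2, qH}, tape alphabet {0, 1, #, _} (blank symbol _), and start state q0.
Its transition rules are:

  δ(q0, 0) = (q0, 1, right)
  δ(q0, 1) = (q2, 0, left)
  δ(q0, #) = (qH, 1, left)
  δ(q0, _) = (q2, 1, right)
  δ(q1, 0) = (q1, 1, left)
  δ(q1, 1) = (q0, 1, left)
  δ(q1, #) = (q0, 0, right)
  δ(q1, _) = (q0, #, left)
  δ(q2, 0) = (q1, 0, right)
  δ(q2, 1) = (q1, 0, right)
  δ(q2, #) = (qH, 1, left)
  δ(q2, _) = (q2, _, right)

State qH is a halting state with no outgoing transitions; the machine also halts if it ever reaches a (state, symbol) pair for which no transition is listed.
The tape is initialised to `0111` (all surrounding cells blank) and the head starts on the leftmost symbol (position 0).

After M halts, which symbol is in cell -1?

1

q0 | __[0]111   read 0 → write 1, move right, go to q0
q0 | __1[1]11   read 1 → write 0, move left, go to q2
q2 | __[1]011   read 1 → write 0, move right, go to q1
q1 | __0[0]11   read 0 → write 1, move left, go to q1
q1 | __[0]111   read 0 → write 1, move left, go to q1
q1 | _[_]1111   read _ → write #, move left, go to q0
q0 | [_]#1111   read _ → write 1, move right, go to q2
q2 | 1[#]1111   read # → write 1, move left, go to qH
qH | [1]11111
Cell -1 holds 1 when M halts.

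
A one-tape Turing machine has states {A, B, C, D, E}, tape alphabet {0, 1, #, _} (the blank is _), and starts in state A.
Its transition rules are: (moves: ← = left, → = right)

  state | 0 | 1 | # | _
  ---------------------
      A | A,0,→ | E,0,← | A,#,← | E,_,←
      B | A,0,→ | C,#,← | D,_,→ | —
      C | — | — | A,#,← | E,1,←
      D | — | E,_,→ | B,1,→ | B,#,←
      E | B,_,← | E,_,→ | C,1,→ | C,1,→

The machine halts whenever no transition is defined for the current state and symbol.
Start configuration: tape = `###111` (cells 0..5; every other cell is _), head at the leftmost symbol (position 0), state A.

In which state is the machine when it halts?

state=A head=0 tape=__[#]##111   (A,#)→(A,#,←)
state=A head=-1 tape=_[_]###111   (A,_)→(E,_,←)
state=E head=-2 tape=[_]_###111   (E,_)→(C,1,→)
state=C head=-1 tape=1[_]###111   (C,_)→(E,1,←)
state=E head=-2 tape=[1]1###111   (E,1)→(E,_,→)
state=E head=-1 tape=_[1]###111   (E,1)→(E,_,→)
state=E head=0 tape=__[#]##111   (E,#)→(C,1,→)
state=C head=1 tape=__1[#]#111   (C,#)→(A,#,←)
state=A head=0 tape=__[1]##111   (A,1)→(E,0,←)
state=E head=-1 tape=_[_]0##111   (E,_)→(C,1,→)
state=C head=0 tape=_1[0]##111
No transition is defined for (C, 0); M halts in state C.

C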